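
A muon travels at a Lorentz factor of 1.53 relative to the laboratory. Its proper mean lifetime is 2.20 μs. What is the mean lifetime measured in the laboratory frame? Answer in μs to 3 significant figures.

γ = 1.53 (given)
Time dilation: Δt = γτ₀ = 1.53 × 2.20 μs = 3.37 μs

Δt ≈ 3.37 μs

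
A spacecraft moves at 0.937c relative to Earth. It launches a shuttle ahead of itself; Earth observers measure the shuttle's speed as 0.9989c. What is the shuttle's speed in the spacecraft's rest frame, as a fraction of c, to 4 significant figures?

u' ≈ 0.9667c

Inverse velocity addition: u' = (u − v)/(1 − uv/c²)
= (0.9989 − 0.937)/(1 − 0.9989×0.937) = 0.06190/0.0640307 = 0.9667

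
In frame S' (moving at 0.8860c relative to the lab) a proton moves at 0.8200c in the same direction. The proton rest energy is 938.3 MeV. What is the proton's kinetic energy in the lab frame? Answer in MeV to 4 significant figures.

K ≈ 5166 MeV

u_lab = (0.8200 + 0.8860)/(1 + 0.8200×0.8860) = 0.9881148
γ = 1/√(1 − 0.9881148²) = 6.50544
K = (γ − 1)m₀c² = (6.50544 − 1) × 938.3 = 5.50544 × 938.3 = 5166 MeV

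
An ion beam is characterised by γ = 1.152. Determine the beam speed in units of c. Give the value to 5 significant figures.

β ≈ 0.49647

β = √(1 − 1/γ²) = √(1 − 1/1.152²) = √(0.2464796) = 0.49647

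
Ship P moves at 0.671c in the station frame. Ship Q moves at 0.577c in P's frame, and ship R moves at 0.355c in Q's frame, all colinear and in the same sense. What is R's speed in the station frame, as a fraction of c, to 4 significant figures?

u ≈ 0.9510c

Compose boost 2: (0.577 + 0.671)/(1 + 0.577×0.671) = 1.248/1.38717 = 0.899675
Compose boost 3: (0.355 + 0.899675)/(1 + 0.355×0.899675) = 1.25468/1.31938 = 0.9510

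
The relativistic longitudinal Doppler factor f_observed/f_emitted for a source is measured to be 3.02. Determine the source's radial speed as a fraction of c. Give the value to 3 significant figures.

f_obs/f_src = √((1+β)/(1−β)) = 3.02  ⇒  (1+β)/(1−β) = 9.1204
β = |1 − D²|/(1 + D²) = |1 − 9.1204|/(1 + 9.1204) = 0.802

β ≈ 0.802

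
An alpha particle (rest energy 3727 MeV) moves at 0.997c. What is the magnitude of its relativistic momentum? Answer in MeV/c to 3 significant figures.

γ = 1/√(1 − 0.997²) = 12.920
p = γβm₀c = 12.920 × 0.997 × 3727 MeV/c = 48000 MeV/c

p ≈ 48000 MeV/c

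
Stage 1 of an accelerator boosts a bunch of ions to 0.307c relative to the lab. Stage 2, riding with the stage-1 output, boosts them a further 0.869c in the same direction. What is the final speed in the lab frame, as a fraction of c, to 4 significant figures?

Compose boost 2: (0.869 + 0.307)/(1 + 0.869×0.307) = 1.176/1.26678 = 0.9283

u ≈ 0.9283c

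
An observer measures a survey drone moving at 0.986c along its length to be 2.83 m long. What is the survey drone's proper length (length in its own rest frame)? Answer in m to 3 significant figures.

γ = 1/√(1 − 0.986²) = 5.9972
L₀ = γL = 5.9972 × 2.83 = 17.0 m

L₀ ≈ 17.0 m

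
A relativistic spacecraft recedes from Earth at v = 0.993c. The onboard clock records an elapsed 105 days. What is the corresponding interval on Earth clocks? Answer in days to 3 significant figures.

γ = 1/√(1 − 0.993²) = 8.4664
Time dilation: Δt = γτ₀ = 8.4664 × 105 days = 889 days

Δt ≈ 889 days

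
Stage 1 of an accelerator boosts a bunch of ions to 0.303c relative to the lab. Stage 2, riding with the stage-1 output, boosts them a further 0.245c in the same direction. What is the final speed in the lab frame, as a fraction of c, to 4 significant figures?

u ≈ 0.5101c

Compose boost 2: (0.245 + 0.303)/(1 + 0.245×0.303) = 0.5480/1.07424 = 0.5101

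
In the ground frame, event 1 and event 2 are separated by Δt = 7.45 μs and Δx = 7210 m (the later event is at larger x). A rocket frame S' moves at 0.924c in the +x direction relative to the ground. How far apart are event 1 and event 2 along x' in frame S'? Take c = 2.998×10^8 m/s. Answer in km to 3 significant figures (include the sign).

γ = 1/√(1 − 0.924²) = 2.6151
Δx' = γ(Δx − vΔt) = 2.6151 × (7210 m − 0.924×(2.998×10^8 m/s)×7.45×10^-6 s)
= 2.6151 × (5146.2 m) = 13.5 km

Δx' ≈ 13.5 km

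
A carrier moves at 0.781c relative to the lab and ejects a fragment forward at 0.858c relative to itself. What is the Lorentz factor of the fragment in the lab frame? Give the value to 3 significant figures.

γ ≈ 5.21

u_lab = (0.858 + 0.781)/(1 + 0.858×0.781) = 1.639/1.67010 = 0.981380
γ = 1/√(1 − 0.981380²) = 5.21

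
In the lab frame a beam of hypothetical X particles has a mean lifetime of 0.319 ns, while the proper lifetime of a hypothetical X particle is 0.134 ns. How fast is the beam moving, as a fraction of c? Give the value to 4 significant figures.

β ≈ 0.9075

γ = Δt/τ₀ = 0.319/0.134 = 2.38060
β = √(1 − 1/γ²) = √(1 − 1/2.38060²) = 0.9075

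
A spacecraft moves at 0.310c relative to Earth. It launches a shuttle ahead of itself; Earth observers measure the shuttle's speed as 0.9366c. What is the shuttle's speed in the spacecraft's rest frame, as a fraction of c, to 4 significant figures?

Inverse velocity addition: u' = (u − v)/(1 − uv/c²)
= (0.9366 − 0.310)/(1 − 0.9366×0.310) = 0.6266/0.709654 = 0.8830

u' ≈ 0.8830c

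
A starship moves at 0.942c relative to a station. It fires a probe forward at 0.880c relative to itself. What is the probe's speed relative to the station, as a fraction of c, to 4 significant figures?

Relativistic velocity addition: u = (u' + v)/(1 + u'v/c²)
= (0.880 + 0.942)/(1 + 0.880×0.942) = 1.822/1.82896 = 0.9962

u ≈ 0.9962c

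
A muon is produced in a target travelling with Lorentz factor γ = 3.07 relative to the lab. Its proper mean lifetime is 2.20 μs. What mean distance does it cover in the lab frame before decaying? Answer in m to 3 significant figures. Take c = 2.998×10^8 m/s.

β = √(1 − 1/γ²) = √(1 − 1/3.07²) = 0.94546
Dilated lifetime: Δt = γτ₀ = 3.07 × 2.20 μs = 6.7540 μs
d = vΔt = 0.94546c × 6.7540 μs = 2.8345×10^8 m/s × 6.7540×10^-6 s = 1910 m

d ≈ 1910 m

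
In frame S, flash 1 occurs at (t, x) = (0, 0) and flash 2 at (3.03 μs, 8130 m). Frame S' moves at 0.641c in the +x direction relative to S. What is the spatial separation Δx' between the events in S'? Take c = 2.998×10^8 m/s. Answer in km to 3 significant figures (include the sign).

γ = 1/√(1 − 0.641²) = 1.3029
Δx' = γ(Δx − vΔt) = 1.3029 × (8130 m − 0.641×(2.998×10^8 m/s)×3.03×10^-6 s)
= 1.3029 × (7547.7 m) = 9.83 km

Δx' ≈ 9.83 km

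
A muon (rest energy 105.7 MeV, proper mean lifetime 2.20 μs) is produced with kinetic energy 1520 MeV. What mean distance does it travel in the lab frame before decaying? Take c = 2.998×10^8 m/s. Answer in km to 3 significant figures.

γ = 1 + K/(m₀c²) = 1 + 1520/105.7 = 15.380
β = √(1 − 1/γ²) = 0.99788
Dilated lifetime: γτ₀ = 15.380 × 2.20 μs = 33.837 μs
d = βc·γτ₀ = 0.99788 × (2.998×10^8 m/s) × 3.3837×10^-5 s = 10.1 km

d ≈ 10.1 km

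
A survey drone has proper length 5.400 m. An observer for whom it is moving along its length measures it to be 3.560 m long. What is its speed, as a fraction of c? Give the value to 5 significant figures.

β ≈ 0.75192

γ = L₀/L = 5.400/3.560 = 1.516854
β = √(1 − 1/γ²) = 0.75192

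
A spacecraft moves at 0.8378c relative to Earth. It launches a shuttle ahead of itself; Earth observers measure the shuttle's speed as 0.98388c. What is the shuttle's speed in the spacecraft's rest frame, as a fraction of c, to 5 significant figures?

u' ≈ 0.83139c

Inverse velocity addition: u' = (u − v)/(1 − uv/c²)
= (0.98388 − 0.8378)/(1 − 0.98388×0.8378) = 0.14608/0.1757053 = 0.83139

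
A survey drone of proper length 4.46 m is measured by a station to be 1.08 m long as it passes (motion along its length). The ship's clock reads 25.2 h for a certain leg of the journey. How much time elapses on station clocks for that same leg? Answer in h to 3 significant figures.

Δt ≈ 104 h

Length contraction ⇒ γ = L₀/L = 4.46/1.08 = 4.1296
Time dilation: Δt = γτ₀ = 4.1296 × 25.2 h = 104 h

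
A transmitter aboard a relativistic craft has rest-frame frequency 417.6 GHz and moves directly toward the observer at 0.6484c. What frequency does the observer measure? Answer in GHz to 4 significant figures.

f_obs ≈ 904.2 GHz

Relativistic Doppler: f_obs = f_src √((1+β)/(1−β))
= 417.6 × √(1.64840/0.351600) = 417.6 × 2.16524 = 904.2 GHz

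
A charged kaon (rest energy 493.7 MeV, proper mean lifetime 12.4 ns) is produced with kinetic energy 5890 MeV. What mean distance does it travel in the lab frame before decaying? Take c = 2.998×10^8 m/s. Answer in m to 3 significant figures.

γ = 1 + K/(m₀c²) = 1 + 5890/493.7 = 12.930
β = √(1 − 1/γ²) = 0.99700
Dilated lifetime: γτ₀ = 12.930 × 12.4 ns = 160.34 ns
d = βc·γτ₀ = 0.99700 × (2.998×10^8 m/s) × 1.6034×10^-7 s = 47.9 m

d ≈ 47.9 m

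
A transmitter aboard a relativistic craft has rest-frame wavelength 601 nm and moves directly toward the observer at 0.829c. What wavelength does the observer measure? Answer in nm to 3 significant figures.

Relativistic Doppler: λ_obs = λ_src √((1−β)/(1+β))
= 601 × √(0.17100/1.8290) = 601 × 0.30577 = 184 nm

λ_obs ≈ 184 nm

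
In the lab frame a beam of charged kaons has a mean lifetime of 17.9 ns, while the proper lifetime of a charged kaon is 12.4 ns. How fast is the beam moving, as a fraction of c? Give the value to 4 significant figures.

β ≈ 0.7212

γ = Δt/τ₀ = 17.9/12.4 = 1.44355
β = √(1 − 1/γ²) = √(1 − 1/1.44355²) = 0.7212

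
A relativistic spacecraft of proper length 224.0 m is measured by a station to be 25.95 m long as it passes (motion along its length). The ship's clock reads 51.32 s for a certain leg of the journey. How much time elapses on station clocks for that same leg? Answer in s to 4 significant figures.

Δt ≈ 443.0 s

Length contraction ⇒ γ = L₀/L = 224.0/25.95 = 8.63198
Time dilation: Δt = γτ₀ = 8.63198 × 51.32 s = 443.0 s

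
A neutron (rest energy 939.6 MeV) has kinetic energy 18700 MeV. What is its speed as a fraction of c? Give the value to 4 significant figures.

β ≈ 0.9989

γ = 1 + K/(m₀c²) = 1 + 18700/939.6 = 20.9021
β = √(1 − 1/γ²) = 0.9989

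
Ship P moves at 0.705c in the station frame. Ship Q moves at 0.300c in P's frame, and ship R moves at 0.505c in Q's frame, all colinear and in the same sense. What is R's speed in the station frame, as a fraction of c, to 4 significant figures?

Compose boost 2: (0.300 + 0.705)/(1 + 0.300×0.705) = 1.005/1.21150 = 0.829550
Compose boost 3: (0.505 + 0.829550)/(1 + 0.505×0.829550) = 1.33455/1.41892 = 0.9405

u ≈ 0.9405c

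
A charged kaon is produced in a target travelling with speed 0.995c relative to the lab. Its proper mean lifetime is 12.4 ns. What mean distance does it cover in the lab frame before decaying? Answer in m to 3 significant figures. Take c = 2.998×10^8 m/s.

d ≈ 37.0 m

γ = 1/√(1 − 0.995²) = 10.013
Dilated lifetime: Δt = γτ₀ = 10.013 × 12.4 ns = 124.16 ns
d = vΔt = 0.995c × 124.16 ns = 2.9830×10^8 m/s × 1.2416×10^-7 s = 37.0 m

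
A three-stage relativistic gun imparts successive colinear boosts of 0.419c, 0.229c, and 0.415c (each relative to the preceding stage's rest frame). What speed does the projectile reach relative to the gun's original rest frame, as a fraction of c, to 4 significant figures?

u ≈ 0.8080c

Compose boost 2: (0.229 + 0.419)/(1 + 0.229×0.419) = 0.6480/1.09595 = 0.591267
Compose boost 3: (0.415 + 0.591267)/(1 + 0.415×0.591267) = 1.00627/1.24538 = 0.8080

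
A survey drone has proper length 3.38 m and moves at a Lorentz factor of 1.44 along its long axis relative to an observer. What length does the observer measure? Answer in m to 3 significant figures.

L ≈ 2.35 m

γ = 1.44 (given)
Length contraction: L = L₀/γ = 3.38/1.44 = 2.35 m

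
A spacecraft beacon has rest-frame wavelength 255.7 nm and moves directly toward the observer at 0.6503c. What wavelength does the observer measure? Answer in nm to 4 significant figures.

λ_obs ≈ 117.7 nm

Relativistic Doppler: λ_obs = λ_src √((1−β)/(1+β))
= 255.7 × √(0.349700/1.65030) = 255.7 × 0.460327 = 117.7 nm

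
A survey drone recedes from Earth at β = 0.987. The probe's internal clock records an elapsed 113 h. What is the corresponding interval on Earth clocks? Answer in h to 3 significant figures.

γ = 1/√(1 − 0.987²) = 6.2220
Time dilation: Δt = γτ₀ = 6.2220 × 113 h = 703 h

Δt ≈ 703 h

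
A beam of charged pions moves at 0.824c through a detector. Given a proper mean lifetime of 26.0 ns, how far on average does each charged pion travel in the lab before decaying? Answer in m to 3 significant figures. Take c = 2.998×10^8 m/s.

γ = 1/√(1 − 0.824²) = 1.7649
Dilated lifetime: Δt = γτ₀ = 1.7649 × 26.0 ns = 45.889 ns
d = vΔt = 0.824c × 45.889 ns = 2.4704×10^8 m/s × 4.5889×10^-8 s = 11.3 m

d ≈ 11.3 m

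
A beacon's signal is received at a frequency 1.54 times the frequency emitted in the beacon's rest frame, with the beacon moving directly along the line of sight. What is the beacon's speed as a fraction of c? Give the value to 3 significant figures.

f_obs/f_src = √((1+β)/(1−β)) = 1.54  ⇒  (1+β)/(1−β) = 2.3716
β = |1 − D²|/(1 + D²) = |1 − 2.3716|/(1 + 2.3716) = 0.407

β ≈ 0.407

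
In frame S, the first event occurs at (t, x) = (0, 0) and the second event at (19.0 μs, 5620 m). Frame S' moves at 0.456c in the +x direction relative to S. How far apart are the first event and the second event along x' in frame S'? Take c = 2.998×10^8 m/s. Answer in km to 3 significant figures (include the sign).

γ = 1/√(1 − 0.456²) = 1.1236
Δx' = γ(Δx − vΔt) = 1.1236 × (5620 m − 0.456×(2.998×10^8 m/s)×19.0×10^-6 s)
= 1.1236 × (3022.5 m) = 3.40 km

Δx' ≈ 3.40 km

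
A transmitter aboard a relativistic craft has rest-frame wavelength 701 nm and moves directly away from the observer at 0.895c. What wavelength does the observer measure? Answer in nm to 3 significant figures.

Relativistic Doppler: λ_obs = λ_src √((1+β)/(1−β))
= 701 × √(1.8950/0.10500) = 701 × 4.2482 = 2980 nm

λ_obs ≈ 2980 nm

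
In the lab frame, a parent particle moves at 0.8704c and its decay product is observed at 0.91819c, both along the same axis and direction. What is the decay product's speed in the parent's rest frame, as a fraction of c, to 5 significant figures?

u' ≈ 0.23799c

Inverse velocity addition: u' = (u − v)/(1 − uv/c²)
= (0.91819 − 0.8704)/(1 − 0.91819×0.8704) = 0.047790/0.2008074 = 0.23799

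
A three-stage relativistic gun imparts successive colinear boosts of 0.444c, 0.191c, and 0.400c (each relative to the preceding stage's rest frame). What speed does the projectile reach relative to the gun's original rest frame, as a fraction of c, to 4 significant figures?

Compose boost 2: (0.191 + 0.444)/(1 + 0.191×0.444) = 0.6350/1.08480 = 0.585359
Compose boost 3: (0.400 + 0.585359)/(1 + 0.400×0.585359) = 0.985359/1.23414 = 0.7984

u ≈ 0.7984c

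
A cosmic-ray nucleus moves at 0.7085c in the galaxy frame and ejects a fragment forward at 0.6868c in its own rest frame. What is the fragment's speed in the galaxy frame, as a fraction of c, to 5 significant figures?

u ≈ 0.93859c

Compose boost 2: (0.6868 + 0.7085)/(1 + 0.6868×0.7085) = 1.3953/1.486598 = 0.93859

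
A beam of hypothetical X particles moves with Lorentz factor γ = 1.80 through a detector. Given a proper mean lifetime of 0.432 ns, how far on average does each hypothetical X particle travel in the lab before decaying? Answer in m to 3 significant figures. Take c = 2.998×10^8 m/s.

β = √(1 − 1/γ²) = √(1 − 1/1.80²) = 0.83148
Dilated lifetime: Δt = γτ₀ = 1.80 × 0.432 ns = 0.77760 ns
d = vΔt = 0.83148c × 0.77760 ns = 2.4928×10^8 m/s × 7.7760×10^-10 s = 0.194 m

d ≈ 0.194 m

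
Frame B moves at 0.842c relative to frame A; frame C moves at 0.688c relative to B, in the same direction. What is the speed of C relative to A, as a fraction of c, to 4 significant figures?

Compose boost 2: (0.688 + 0.842)/(1 + 0.688×0.842) = 1.530/1.57930 = 0.9688

u ≈ 0.9688c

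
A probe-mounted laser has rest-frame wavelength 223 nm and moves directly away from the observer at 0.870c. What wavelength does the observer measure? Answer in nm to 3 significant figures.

Relativistic Doppler: λ_obs = λ_src √((1+β)/(1−β))
= 223 × √(1.8700/0.13000) = 223 × 3.7927 = 846 nm

λ_obs ≈ 846 nm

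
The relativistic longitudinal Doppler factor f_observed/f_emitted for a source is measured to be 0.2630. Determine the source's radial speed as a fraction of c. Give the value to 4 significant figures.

f_obs/f_src = √((1−β)/(1+β)) = 0.2630  ⇒  (1−β)/(1+β) = 0.0691690
β = |1 − D²|/(1 + D²) = |1 − 0.0691690|/(1 + 0.0691690) = 0.8706

β ≈ 0.8706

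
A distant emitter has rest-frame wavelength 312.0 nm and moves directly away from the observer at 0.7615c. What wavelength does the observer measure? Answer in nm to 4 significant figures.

Relativistic Doppler: λ_obs = λ_src √((1+β)/(1−β))
= 312.0 × √(1.76150/0.238500) = 312.0 × 2.71767 = 847.9 nm

λ_obs ≈ 847.9 nm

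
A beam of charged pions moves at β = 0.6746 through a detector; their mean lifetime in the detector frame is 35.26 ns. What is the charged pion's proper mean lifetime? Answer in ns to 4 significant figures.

τ₀ ≈ 26.03 ns

γ = 1/√(1 − 0.6746²) = 1.35468
Proper time: τ₀ = Δt/γ = 35.26/1.35468 = 26.03 ns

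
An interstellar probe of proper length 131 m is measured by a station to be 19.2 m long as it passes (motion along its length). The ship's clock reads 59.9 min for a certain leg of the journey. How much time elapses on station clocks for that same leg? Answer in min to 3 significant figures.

Length contraction ⇒ γ = L₀/L = 131/19.2 = 6.8229
Time dilation: Δt = γτ₀ = 6.8229 × 59.9 min = 409 min

Δt ≈ 409 min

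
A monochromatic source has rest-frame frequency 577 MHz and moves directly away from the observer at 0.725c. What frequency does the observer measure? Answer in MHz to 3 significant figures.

f_obs ≈ 230 MHz

Relativistic Doppler: f_obs = f_src √((1−β)/(1+β))
= 577 × √(0.27500/1.7250) = 577 × 0.39927 = 230 MHz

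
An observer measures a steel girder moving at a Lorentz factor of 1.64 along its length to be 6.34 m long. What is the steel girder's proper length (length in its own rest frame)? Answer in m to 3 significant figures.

γ = 1.64 (given)
L₀ = γL = 1.64 × 6.34 = 10.4 m

L₀ ≈ 10.4 m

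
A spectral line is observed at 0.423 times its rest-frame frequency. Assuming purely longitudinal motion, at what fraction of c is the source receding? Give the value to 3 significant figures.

f_obs/f_src = √((1−β)/(1+β)) = 0.423  ⇒  (1−β)/(1+β) = 0.17893
β = |1 − D²|/(1 + D²) = |1 − 0.17893|/(1 + 0.17893) = 0.696

β ≈ 0.696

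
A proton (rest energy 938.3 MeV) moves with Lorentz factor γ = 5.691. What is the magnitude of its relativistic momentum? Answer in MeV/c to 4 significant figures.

p ≈ 5257 MeV/c

β = √(1 − 1/γ²) = √(1 − 1/5.691²) = 0.984441
p = γβm₀c = 5.691 × 0.984441 × 938.3 MeV/c = 5257 MeV/c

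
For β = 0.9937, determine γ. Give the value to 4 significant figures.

γ = 1/√(1 − β²) = 1/√(1 − 0.9937²) = 1/√(0.0125603) = 8.923

γ ≈ 8.923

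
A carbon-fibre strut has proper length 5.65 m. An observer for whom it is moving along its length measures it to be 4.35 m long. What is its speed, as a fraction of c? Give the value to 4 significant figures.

β ≈ 0.6382

γ = L₀/L = 5.65/4.35 = 1.29885
β = √(1 − 1/γ²) = 0.6382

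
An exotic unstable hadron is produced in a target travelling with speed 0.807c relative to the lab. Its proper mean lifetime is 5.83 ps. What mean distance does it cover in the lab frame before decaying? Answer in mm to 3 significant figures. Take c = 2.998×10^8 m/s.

d ≈ 2.39 mm

γ = 1/√(1 − 0.807²) = 1.6933
Dilated lifetime: Δt = γτ₀ = 1.6933 × 5.83 ps = 9.8721 ps
d = vΔt = 0.807c × 9.8721 ps = 2.4194×10^8 m/s × 9.8721×10^-12 s = 2.39 mm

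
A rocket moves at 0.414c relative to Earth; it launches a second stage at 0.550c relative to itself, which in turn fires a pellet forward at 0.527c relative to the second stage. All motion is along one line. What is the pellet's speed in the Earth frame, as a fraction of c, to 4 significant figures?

Compose boost 2: (0.550 + 0.414)/(1 + 0.550×0.414) = 0.9640/1.22770 = 0.785208
Compose boost 3: (0.527 + 0.785208)/(1 + 0.527×0.785208) = 1.31221/1.41380 = 0.9281

u ≈ 0.9281c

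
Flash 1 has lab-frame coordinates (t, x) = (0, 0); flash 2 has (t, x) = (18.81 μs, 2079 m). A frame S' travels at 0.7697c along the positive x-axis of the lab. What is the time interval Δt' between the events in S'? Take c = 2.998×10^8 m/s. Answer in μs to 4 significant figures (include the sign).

γ = 1/√(1 − 0.7697²) = 1.56640
Δt' = γ(Δt − vΔx/c²) = 1.56640 × (18.81 μs − 0.7697×2079 m / (2.998×10^8 m/s))
= 1.56640 × (13.4724 μs) = 21.10 μs

Δt' ≈ 21.10 μs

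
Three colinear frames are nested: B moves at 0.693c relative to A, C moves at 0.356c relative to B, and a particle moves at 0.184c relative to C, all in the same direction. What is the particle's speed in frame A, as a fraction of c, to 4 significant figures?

u ≈ 0.8879c

Compose boost 2: (0.356 + 0.693)/(1 + 0.356×0.693) = 1.049/1.24671 = 0.841416
Compose boost 3: (0.184 + 0.841416)/(1 + 0.184×0.841416) = 1.02542/1.15482 = 0.8879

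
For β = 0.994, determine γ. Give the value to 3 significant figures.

γ ≈ 9.14

γ = 1/√(1 − β²) = 1/√(1 − 0.994²) = 1/√(0.011964) = 9.14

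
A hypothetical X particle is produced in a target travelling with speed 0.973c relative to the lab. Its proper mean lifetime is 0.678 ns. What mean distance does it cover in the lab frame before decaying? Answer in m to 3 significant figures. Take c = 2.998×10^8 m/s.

d ≈ 0.857 m

γ = 1/√(1 − 0.973²) = 4.3327
Dilated lifetime: Δt = γτ₀ = 4.3327 × 0.678 ns = 2.9375 ns
d = vΔt = 0.973c × 2.9375 ns = 2.9171×10^8 m/s × 2.9375×10^-9 s = 0.857 m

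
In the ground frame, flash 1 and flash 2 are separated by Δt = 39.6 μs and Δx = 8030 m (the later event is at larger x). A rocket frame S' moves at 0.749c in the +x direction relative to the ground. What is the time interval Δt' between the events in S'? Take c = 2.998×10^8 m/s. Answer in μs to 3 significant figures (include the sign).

γ = 1/√(1 − 0.749²) = 1.5093
Δt' = γ(Δt − vΔx/c²) = 1.5093 × (39.6 μs − 0.749×8030 m / (2.998×10^8 m/s))
= 1.5093 × (19.538 μs) = 29.5 μs

Δt' ≈ 29.5 μs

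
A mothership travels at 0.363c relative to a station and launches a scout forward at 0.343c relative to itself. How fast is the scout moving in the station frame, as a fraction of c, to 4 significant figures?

u ≈ 0.6278c

Compose boost 2: (0.343 + 0.363)/(1 + 0.343×0.363) = 0.7060/1.12451 = 0.6278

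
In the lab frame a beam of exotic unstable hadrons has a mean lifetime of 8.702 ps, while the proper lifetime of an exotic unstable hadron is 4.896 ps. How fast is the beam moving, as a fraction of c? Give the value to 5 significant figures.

β ≈ 0.82671

γ = Δt/τ₀ = 8.702/4.896 = 1.777369
β = √(1 − 1/γ²) = √(1 − 1/1.777369²) = 0.82671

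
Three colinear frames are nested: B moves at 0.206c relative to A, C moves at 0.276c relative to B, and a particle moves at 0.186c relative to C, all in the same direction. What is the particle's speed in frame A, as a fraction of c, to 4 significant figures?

Compose boost 2: (0.276 + 0.206)/(1 + 0.276×0.206) = 0.4820/1.05686 = 0.456070
Compose boost 3: (0.186 + 0.456070)/(1 + 0.186×0.456070) = 0.642070/1.08483 = 0.5919

u ≈ 0.5919c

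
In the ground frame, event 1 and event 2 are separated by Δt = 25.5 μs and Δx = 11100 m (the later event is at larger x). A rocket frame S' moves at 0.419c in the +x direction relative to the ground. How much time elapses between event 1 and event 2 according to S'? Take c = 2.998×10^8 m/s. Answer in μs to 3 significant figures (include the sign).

Δt' ≈ 11.0 μs

γ = 1/√(1 − 0.419²) = 1.1013
Δt' = γ(Δt − vΔx/c²) = 1.1013 × (25.5 μs − 0.419×11100 m / (2.998×10^8 m/s))
= 1.1013 × (9.9867 μs) = 11.0 μs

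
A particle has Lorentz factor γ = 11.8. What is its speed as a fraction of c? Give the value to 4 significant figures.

β = √(1 − 1/γ²) = √(1 − 1/11.8²) = √(0.992818) = 0.9964

β ≈ 0.9964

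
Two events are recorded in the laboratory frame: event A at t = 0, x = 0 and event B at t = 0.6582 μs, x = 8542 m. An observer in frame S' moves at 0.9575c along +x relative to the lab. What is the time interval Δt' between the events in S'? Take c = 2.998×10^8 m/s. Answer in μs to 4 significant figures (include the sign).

Δt' ≈ -92.30 μs

γ = 1/√(1 − 0.9575²) = 3.46701
Δt' = γ(Δt − vΔx/c²) = 3.46701 × (0.6582 μs − 0.9575×8542 m / (2.998×10^8 m/s))
= 3.46701 × (-26.6232 μs) = -92.30 μs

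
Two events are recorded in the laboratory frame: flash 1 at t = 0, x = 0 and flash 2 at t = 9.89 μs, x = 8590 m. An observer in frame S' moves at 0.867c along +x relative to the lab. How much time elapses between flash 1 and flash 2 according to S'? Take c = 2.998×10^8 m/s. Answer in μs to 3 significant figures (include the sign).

Δt' ≈ -30.0 μs

γ = 1/√(1 − 0.867²) = 2.0068
Δt' = γ(Δt − vΔx/c²) = 2.0068 × (9.89 μs − 0.867×8590 m / (2.998×10^8 m/s))
= 2.0068 × (-14.952 μs) = -30.0 μs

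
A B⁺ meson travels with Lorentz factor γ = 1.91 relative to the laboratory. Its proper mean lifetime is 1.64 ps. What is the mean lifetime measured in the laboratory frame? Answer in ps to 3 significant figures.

γ = 1.91 (given)
Time dilation: Δt = γτ₀ = 1.91 × 1.64 ps = 3.13 ps

Δt ≈ 3.13 ps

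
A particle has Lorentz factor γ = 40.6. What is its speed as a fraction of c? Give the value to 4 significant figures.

β = √(1 − 1/γ²) = √(1 − 1/40.6²) = √(0.999393) = 0.9997

β ≈ 0.9997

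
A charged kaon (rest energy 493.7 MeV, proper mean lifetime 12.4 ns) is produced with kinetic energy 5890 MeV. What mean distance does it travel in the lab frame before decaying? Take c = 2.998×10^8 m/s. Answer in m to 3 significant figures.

d ≈ 47.9 m

γ = 1 + K/(m₀c²) = 1 + 5890/493.7 = 12.930
β = √(1 − 1/γ²) = 0.99700
Dilated lifetime: γτ₀ = 12.930 × 12.4 ns = 160.34 ns
d = βc·γτ₀ = 0.99700 × (2.998×10^8 m/s) × 1.6034×10^-7 s = 47.9 m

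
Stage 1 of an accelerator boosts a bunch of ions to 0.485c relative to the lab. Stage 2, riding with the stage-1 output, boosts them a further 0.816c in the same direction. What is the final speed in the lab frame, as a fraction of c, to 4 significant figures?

u ≈ 0.9321c

Compose boost 2: (0.816 + 0.485)/(1 + 0.816×0.485) = 1.301/1.39576 = 0.9321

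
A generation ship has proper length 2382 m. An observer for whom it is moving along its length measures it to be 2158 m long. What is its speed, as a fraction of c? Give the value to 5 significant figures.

γ = L₀/L = 2382/2158 = 1.103800
β = √(1 − 1/γ²) = 0.42336

β ≈ 0.42336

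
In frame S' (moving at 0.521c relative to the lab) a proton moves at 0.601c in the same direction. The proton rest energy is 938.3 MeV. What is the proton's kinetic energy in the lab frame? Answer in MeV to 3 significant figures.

K ≈ 868 MeV

u_lab = (0.601 + 0.521)/(1 + 0.601×0.521) = 0.854453
γ = 1/√(1 − 0.854453²) = 1.9248
K = (γ − 1)m₀c² = (1.9248 − 1) × 938.3 = 0.92482 × 938.3 = 868 MeV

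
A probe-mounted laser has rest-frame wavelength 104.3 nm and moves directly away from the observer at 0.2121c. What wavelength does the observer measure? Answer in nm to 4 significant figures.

λ_obs ≈ 129.4 nm

Relativistic Doppler: λ_obs = λ_src √((1+β)/(1−β))
= 104.3 × √(1.21210/0.787900) = 104.3 × 1.24032 = 129.4 nm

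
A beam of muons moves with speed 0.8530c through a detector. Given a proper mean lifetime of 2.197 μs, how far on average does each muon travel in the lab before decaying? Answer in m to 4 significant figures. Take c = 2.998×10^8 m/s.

d ≈ 1077 m

γ = 1/√(1 − 0.8530²) = 1.91604
Dilated lifetime: Δt = γτ₀ = 1.91604 × 2.197 μs = 4.20953 μs
d = vΔt = 0.8530c × 4.20953 μs = 2.55729×10^8 m/s × 4.20953×10^-6 s = 1077 m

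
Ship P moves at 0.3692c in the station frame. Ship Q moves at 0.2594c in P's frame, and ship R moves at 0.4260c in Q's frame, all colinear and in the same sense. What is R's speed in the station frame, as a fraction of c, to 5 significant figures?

u ≈ 0.80334c

Compose boost 2: (0.2594 + 0.3692)/(1 + 0.2594×0.3692) = 0.62860/1.095770 = 0.5736603
Compose boost 3: (0.4260 + 0.5736603)/(1 + 0.4260×0.5736603) = 0.9996603/1.244379 = 0.80334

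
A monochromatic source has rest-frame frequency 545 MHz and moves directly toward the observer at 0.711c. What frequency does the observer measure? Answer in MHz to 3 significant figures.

Relativistic Doppler: f_obs = f_src √((1+β)/(1−β))
= 545 × √(1.7110/0.28900) = 545 × 2.4332 = 1330 MHz

f_obs ≈ 1330 MHz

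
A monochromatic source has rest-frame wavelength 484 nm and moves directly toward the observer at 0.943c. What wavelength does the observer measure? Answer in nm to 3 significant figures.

λ_obs ≈ 82.9 nm

Relativistic Doppler: λ_obs = λ_src √((1−β)/(1+β))
= 484 × √(0.057000/1.9430) = 484 × 0.17128 = 82.9 nm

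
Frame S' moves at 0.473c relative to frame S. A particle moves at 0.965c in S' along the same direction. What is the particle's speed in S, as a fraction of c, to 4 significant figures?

u ≈ 0.9873c

Relativistic velocity addition: u = (u' + v)/(1 + u'v/c²)
= (0.965 + 0.473)/(1 + 0.965×0.473) = 1.438/1.45644 = 0.9873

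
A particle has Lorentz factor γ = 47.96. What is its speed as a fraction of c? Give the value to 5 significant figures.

β = √(1 − 1/γ²) = √(1 − 1/47.96²) = √(0.9995652) = 0.99978

β ≈ 0.99978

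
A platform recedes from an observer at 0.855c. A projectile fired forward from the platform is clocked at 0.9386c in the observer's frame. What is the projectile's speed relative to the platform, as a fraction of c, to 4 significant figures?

Inverse velocity addition: u' = (u − v)/(1 − uv/c²)
= (0.9386 − 0.855)/(1 − 0.9386×0.855) = 0.08360/0.197497 = 0.4233

u' ≈ 0.4233c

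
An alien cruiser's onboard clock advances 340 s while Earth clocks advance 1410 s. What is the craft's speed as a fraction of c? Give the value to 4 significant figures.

β ≈ 0.9705

γ = Δt/τ₀ = 1410/340 = 4.14706
β = √(1 − 1/γ²) = √(1 − 1/4.14706²) = 0.9705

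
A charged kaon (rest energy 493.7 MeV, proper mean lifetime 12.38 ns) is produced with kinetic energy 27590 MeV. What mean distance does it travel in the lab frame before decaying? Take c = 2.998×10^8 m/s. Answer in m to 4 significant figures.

γ = 1 + K/(m₀c²) = 1 + 27590/493.7 = 56.8841
β = √(1 − 1/γ²) = 0.999845
Dilated lifetime: γτ₀ = 56.8841 × 12.38 ns = 704.226 ns
d = βc·γτ₀ = 0.999845 × (2.998×10^8 m/s) × 7.04226×10^-7 s = 211.1 m

d ≈ 211.1 m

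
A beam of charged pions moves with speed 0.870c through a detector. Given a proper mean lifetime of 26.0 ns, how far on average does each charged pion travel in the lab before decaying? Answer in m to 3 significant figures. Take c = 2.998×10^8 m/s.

d ≈ 13.8 m

γ = 1/√(1 − 0.870²) = 2.0282
Dilated lifetime: Δt = γτ₀ = 2.0282 × 26.0 ns = 52.733 ns
d = vΔt = 0.870c × 52.733 ns = 2.6083×10^8 m/s × 5.2733×10^-8 s = 13.8 m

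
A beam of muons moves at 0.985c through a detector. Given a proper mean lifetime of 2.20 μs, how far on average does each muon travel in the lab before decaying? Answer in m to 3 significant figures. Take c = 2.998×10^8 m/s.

d ≈ 3760 m

γ = 1/√(1 − 0.985²) = 5.7953
Dilated lifetime: Δt = γτ₀ = 5.7953 × 2.20 μs = 12.750 μs
d = vΔt = 0.985c × 12.750 μs = 2.9530×10^8 m/s × 1.2750×10^-5 s = 3760 m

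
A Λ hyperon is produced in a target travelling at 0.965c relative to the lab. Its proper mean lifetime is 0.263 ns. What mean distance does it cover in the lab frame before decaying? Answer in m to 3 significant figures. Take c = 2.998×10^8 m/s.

γ = 1/√(1 − 0.965²) = 3.8132
Dilated lifetime: Δt = γτ₀ = 3.8132 × 0.263 ns = 1.0029 ns
d = vΔt = 0.965c × 1.0029 ns = 2.8931×10^8 m/s × 1.0029×10^-9 s = 0.290 m

d ≈ 0.290 m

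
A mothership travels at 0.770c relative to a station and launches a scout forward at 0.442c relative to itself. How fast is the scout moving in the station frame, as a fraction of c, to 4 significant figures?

u ≈ 0.9042c

Compose boost 2: (0.442 + 0.770)/(1 + 0.442×0.770) = 1.212/1.34034 = 0.9042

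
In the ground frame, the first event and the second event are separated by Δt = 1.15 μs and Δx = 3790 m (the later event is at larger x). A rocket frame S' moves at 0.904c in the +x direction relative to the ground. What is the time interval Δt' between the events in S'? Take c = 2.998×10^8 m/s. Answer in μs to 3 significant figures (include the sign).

γ = 1/√(1 − 0.904²) = 2.3390
Δt' = γ(Δt − vΔx/c²) = 2.3390 × (1.15 μs − 0.904×3790 m / (2.998×10^8 m/s))
= 2.3390 × (-10.278 μs) = -24.0 μs

Δt' ≈ -24.0 μs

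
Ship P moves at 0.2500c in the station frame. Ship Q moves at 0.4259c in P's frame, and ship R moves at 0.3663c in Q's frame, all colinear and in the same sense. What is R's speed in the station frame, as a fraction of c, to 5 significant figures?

u ≈ 0.79849c

Compose boost 2: (0.4259 + 0.2500)/(1 + 0.4259×0.2500) = 0.67590/1.106475 = 0.6108588
Compose boost 3: (0.3663 + 0.6108588)/(1 + 0.3663×0.6108588) = 0.9771588/1.223758 = 0.79849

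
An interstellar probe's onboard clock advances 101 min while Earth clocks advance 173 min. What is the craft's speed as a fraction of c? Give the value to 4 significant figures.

γ = Δt/τ₀ = 173/101 = 1.71287
β = √(1 − 1/γ²) = √(1 − 1/1.71287²) = 0.8119

β ≈ 0.8119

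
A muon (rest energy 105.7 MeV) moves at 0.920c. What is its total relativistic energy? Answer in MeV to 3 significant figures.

γ = 1/√(1 − 0.920²) = 2.5516
E = γm₀c² = 2.5516 × 105.7 MeV = 270 MeV

E ≈ 270 MeV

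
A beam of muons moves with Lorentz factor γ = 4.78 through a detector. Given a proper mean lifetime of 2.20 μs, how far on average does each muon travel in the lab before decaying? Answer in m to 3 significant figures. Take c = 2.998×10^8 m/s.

β = √(1 − 1/γ²) = √(1 − 1/4.78²) = 0.97787
Dilated lifetime: Δt = γτ₀ = 4.78 × 2.20 μs = 10.516 μs
d = vΔt = 0.97787c × 10.516 μs = 2.9317×10^8 m/s × 1.0516×10^-5 s = 3080 m

d ≈ 3080 m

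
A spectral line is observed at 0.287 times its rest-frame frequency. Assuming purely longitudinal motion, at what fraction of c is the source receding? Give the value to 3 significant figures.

f_obs/f_src = √((1−β)/(1+β)) = 0.287  ⇒  (1−β)/(1+β) = 0.082369
β = |1 − D²|/(1 + D²) = |1 − 0.082369|/(1 + 0.082369) = 0.848

β ≈ 0.848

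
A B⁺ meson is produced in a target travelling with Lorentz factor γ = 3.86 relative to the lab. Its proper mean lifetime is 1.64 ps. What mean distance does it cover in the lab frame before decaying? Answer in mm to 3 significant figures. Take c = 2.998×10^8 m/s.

β = √(1 − 1/γ²) = √(1 − 1/3.86²) = 0.96586
Dilated lifetime: Δt = γτ₀ = 3.86 × 1.64 ps = 6.3304 ps
d = vΔt = 0.96586c × 6.3304 ps = 2.8956×10^8 m/s × 6.3304×10^-12 s = 1.83 mm

d ≈ 1.83 mm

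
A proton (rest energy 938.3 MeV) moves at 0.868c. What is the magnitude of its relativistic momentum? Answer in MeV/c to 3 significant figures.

γ = 1/√(1 − 0.868²) = 2.0138
p = γβm₀c = 2.0138 × 0.868 × 938.3 MeV/c = 1640 MeV/c

p ≈ 1640 MeV/c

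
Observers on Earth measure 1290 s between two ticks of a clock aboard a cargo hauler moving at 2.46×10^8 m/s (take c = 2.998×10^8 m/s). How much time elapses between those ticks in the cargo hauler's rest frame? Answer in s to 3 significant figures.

τ₀ ≈ 737 s

β = v/c = 2.46×10^8 / 2.998×10^8 = 0.82055
γ = 1/√(1 − 0.82055²) = 1.7495
Proper time: τ₀ = Δt/γ = 1290/1.7495 = 737 s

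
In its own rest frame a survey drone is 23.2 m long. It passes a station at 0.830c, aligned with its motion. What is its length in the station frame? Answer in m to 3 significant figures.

γ = 1/√(1 − 0.830²) = 1.7929
Length contraction: L = L₀/γ = 23.2/1.7929 = 12.9 m

L ≈ 12.9 m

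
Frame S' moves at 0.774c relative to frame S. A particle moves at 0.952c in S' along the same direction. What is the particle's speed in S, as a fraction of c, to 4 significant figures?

Relativistic velocity addition: u = (u' + v)/(1 + u'v/c²)
= (0.952 + 0.774)/(1 + 0.952×0.774) = 1.726/1.73685 = 0.9938

u ≈ 0.9938c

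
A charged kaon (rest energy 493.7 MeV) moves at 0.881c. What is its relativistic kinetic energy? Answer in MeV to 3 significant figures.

γ = 1/√(1 − 0.881²) = 2.1136
K = (γ − 1)m₀c² = (2.1136 − 1) × 493.7 MeV = 1.1136 × 493.7 MeV = 550 MeV

K ≈ 550 MeV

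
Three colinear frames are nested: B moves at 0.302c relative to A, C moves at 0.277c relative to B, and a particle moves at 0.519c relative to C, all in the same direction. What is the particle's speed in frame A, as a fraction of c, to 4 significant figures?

u ≈ 0.8246c

Compose boost 2: (0.277 + 0.302)/(1 + 0.277×0.302) = 0.5790/1.08365 = 0.534303
Compose boost 3: (0.519 + 0.534303)/(1 + 0.519×0.534303) = 1.05330/1.27730 = 0.8246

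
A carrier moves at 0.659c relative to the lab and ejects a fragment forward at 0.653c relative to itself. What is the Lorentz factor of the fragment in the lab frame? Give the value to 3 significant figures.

γ ≈ 2.51

u_lab = (0.653 + 0.659)/(1 + 0.653×0.659) = 1.312/1.43033 = 0.917273
γ = 1/√(1 − 0.917273²) = 2.51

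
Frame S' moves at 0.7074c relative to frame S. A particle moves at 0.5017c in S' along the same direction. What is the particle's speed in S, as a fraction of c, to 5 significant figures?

Relativistic velocity addition: u = (u' + v)/(1 + u'v/c²)
= (0.5017 + 0.7074)/(1 + 0.5017×0.7074) = 1.2091/1.354903 = 0.89239

u ≈ 0.89239c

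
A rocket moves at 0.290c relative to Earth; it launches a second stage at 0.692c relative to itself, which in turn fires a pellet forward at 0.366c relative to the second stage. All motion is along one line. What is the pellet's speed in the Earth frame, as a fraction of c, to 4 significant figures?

u ≈ 0.9111c

Compose boost 2: (0.692 + 0.290)/(1 + 0.692×0.290) = 0.9820/1.20068 = 0.817870
Compose boost 3: (0.366 + 0.817870)/(1 + 0.366×0.817870) = 1.18387/1.29934 = 0.9111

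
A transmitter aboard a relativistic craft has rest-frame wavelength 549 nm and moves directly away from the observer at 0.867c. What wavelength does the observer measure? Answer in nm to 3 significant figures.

Relativistic Doppler: λ_obs = λ_src √((1+β)/(1−β))
= 549 × √(1.8670/0.13300) = 549 × 3.7467 = 2060 nm

λ_obs ≈ 2060 nm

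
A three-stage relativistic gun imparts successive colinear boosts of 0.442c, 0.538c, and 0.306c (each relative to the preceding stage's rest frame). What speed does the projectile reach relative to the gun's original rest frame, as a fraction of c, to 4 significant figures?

u ≈ 0.8836c

Compose boost 2: (0.538 + 0.442)/(1 + 0.538×0.442) = 0.9800/1.23780 = 0.791730
Compose boost 3: (0.306 + 0.791730)/(1 + 0.306×0.791730) = 1.09773/1.24227 = 0.8836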